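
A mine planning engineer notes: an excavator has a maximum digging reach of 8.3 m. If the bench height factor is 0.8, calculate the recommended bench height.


6.64 m

Bench height = reach * factor
= 8.3 * 0.8
= 6.64 m


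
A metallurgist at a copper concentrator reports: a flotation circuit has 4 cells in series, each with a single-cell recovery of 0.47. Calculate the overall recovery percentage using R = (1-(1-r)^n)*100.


Complement of single-cell recovery:
1 - r = 1 - 0.47 = 0.53
Raise to power n:
(1 - r)^4 = 0.53^4 = 0.07890481
Overall recovery:
R = (1 - 0.07890481) * 100
= 92.1095%

92.1095%


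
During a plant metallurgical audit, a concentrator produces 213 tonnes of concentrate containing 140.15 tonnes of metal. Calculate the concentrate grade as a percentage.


Grade = (metal in concentrate / concentrate mass) * 100
= (140.15 / 213) * 100
= 0.6579812207 * 100
= 65.7981%

65.7981%


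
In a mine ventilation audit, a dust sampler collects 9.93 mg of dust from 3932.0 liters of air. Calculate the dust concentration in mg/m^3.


2.5254 mg/m^3

Convert liters to m^3: 1 m^3 = 1000 L
Concentration = mass / volume * 1000
= 9.93 / 3932.0 * 1000
= 0.00252543235 * 1000
= 2.5254 mg/m^3


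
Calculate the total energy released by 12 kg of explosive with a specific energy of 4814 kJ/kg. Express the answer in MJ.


Energy = mass * specific_energy / 1000
= 12 * 4814 / 1000
= 57768 / 1000
= 57.768 MJ

57.768 MJ


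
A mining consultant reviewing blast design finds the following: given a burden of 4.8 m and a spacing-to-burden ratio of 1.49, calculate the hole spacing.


7.152 m

Spacing = burden * ratio
= 4.8 * 1.49
= 7.152 m


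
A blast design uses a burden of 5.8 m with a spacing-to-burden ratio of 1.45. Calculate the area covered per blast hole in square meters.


48.778 m^2

First, find the spacing:
Spacing = burden * ratio = 5.8 * 1.45
= 8.41 m
Then, calculate the area:
Area = burden * spacing = 5.8 * 8.41
= 48.778 m^2


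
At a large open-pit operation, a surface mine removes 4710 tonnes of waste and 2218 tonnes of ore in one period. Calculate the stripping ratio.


2.1235

Stripping ratio = waste tonnage / ore tonnage
= 4710 / 2218
= 2.1235


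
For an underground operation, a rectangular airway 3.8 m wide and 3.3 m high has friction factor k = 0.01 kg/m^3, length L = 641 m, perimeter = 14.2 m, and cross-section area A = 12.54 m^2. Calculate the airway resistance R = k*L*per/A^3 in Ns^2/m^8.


Compute the numerator:
k * L * per = 0.01 * 641 * 14.2
= 91.022
Compute the denominator:
A^3 = 12.54^3 = 1971.935064
Resistance:
R = 91.022 / 1971.935064
= 0.0462 Ns^2/m^8

0.0462 Ns^2/m^8


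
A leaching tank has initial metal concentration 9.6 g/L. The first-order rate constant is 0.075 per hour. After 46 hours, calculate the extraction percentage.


Compute the exponent:
-k * t = -0.075 * 46 = -3.45
Remaining concentration:
C = 9.6 * exp(-3.45)
= 9.6 * 0.03174563638
= 0.3047581092 g/L
Extracted = 9.6 - 0.3047581092 = 9.295241891 g/L
Extraction % = 9.295241891 / 9.6 * 100
= 96.8254%

96.8254%


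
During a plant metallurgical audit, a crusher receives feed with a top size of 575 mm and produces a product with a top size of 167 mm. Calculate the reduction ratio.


3.4431

Reduction ratio = feed size / product size
= 575 / 167
= 3.4431


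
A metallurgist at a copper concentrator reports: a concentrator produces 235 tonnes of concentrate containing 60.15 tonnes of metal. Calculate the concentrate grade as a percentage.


Grade = (metal in concentrate / concentrate mass) * 100
= (60.15 / 235) * 100
= 0.2559574468 * 100
= 25.5957%

25.5957%


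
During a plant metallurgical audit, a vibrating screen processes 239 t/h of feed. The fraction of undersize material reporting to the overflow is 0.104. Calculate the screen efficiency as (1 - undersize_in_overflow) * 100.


Screen efficiency = (1 - fraction of undersize in overflow) * 100
= (1 - 0.104) * 100
= 0.896 * 100
= 89.6%

89.6%


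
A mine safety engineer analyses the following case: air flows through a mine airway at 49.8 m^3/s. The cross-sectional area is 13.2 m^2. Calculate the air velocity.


Velocity = flow rate / cross-sectional area
= 49.8 / 13.2
= 3.7727 m/s

3.7727 m/s


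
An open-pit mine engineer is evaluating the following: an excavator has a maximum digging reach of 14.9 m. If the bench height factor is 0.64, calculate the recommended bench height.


9.536 m

Bench height = reach * factor
= 14.9 * 0.64
= 9.536 m


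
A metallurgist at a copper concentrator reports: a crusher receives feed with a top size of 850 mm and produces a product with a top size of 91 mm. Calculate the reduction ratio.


9.3407

Reduction ratio = feed size / product size
= 850 / 91
= 9.3407


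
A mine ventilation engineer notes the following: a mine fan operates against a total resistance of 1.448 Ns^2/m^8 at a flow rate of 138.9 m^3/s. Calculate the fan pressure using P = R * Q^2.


27936.5681 Pa

Compute Q^2:
Q^2 = 138.9^2 = 19293.21
Compute pressure:
P = R * Q^2 = 1.448 * 19293.21
= 27936.5681 Pa


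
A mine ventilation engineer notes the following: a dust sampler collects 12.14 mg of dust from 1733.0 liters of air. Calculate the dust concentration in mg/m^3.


7.0052 mg/m^3

Convert liters to m^3: 1 m^3 = 1000 L
Concentration = mass / volume * 1000
= 12.14 / 1733.0 * 1000
= 0.007005193306 * 1000
= 7.0052 mg/m^3


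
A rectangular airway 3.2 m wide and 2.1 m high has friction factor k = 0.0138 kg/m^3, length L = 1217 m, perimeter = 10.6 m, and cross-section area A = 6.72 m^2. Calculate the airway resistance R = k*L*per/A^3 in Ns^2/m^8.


Compute the numerator:
k * L * per = 0.0138 * 1217 * 10.6
= 178.02276
Compute the denominator:
A^3 = 6.72^3 = 303.464448
Resistance:
R = 178.02276 / 303.464448
= 0.5866 Ns^2/m^8

0.5866 Ns^2/m^8


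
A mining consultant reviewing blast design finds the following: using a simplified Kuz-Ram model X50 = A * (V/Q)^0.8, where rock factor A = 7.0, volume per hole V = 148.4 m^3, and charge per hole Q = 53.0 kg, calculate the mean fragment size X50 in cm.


Compute V/Q:
V/Q = 148.4 / 53.0 = 2.8
Raise to the power 0.8:
(V/Q)^0.8 = 2.8^0.8 = 2.278906069
Multiply by A:
X50 = 7.0 * 2.278906069
= 15.9523 cm

15.9523 cm


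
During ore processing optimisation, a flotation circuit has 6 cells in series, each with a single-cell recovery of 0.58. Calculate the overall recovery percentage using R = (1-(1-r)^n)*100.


Complement of single-cell recovery:
1 - r = 1 - 0.58 = 0.42
Raise to power n:
(1 - r)^6 = 0.42^6 = 0.005489031744
Overall recovery:
R = (1 - 0.005489031744) * 100
= 99.4511%

99.4511%


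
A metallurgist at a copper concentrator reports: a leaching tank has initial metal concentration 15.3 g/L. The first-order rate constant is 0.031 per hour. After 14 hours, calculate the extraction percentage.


Compute the exponent:
-k * t = -0.031 * 14 = -0.434
Remaining concentration:
C = 15.3 * exp(-0.434)
= 15.3 * 0.6479122555
= 9.913057509 g/L
Extracted = 15.3 - 9.913057509 = 5.386942491 g/L
Extraction % = 5.386942491 / 15.3 * 100
= 35.2088%

35.2088%


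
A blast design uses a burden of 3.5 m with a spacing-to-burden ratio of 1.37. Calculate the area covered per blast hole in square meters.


First, find the spacing:
Spacing = burden * ratio = 3.5 * 1.37
= 4.795 m
Then, calculate the area:
Area = burden * spacing = 3.5 * 4.795
= 16.7825 m^2

16.7825 m^2


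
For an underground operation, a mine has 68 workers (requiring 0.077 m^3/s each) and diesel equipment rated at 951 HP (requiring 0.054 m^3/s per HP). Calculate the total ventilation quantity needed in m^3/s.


56.59 m^3/s

Airflow for workers:
Q_people = 68 * 0.077 = 5.236 m^3/s
Airflow for diesel equipment:
Q_diesel = 951 * 0.054 = 51.354 m^3/s
Total ventilation:
Q_total = 5.236 + 51.354
= 56.59 m^3/s


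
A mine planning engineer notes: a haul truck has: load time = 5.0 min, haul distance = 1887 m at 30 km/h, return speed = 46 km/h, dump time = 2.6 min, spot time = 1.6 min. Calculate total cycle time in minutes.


15.4353 min

Convert haul speed to m/min: 30 * 1000/60 = 500 m/min
Haul time = 1887 / 500 = 3.774 min
Convert return speed to m/min: 46 * 1000/60 = 766.6666667 m/min
Return time = 1887 / 766.6666667 = 2.461304348 min
Total cycle time:
= 5.0 + 3.774 + 2.6 + 2.461304348 + 1.6
= 15.4353 min


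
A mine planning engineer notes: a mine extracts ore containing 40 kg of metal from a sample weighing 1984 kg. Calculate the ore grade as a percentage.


2.0161%

Ore grade = (metal mass / ore mass) * 100
= (40 / 1984) * 100
= 0.02016129032 * 100
= 2.0161%


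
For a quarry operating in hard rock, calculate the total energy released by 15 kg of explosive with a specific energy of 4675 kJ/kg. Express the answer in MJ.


Energy = mass * specific_energy / 1000
= 15 * 4675 / 1000
= 70125 / 1000
= 70.125 MJ

70.125 MJ


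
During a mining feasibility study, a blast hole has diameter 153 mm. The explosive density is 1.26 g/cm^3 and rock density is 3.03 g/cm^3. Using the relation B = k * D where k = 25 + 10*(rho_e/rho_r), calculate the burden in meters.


First, compute k:
rho_e / rho_r = 1.26 / 3.03 = 0.4158415842
k = 25 + 10 * 0.4158415842 = 29.15841584
Then, compute burden:
B = k * D / 1000 = 29.15841584 * 153 / 1000
= 4461.237624 / 1000
= 4.4612 m

4.4612 m


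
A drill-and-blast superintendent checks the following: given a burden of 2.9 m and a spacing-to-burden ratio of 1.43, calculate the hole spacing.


Spacing = burden * ratio
= 2.9 * 1.43
= 4.147 m

4.147 m


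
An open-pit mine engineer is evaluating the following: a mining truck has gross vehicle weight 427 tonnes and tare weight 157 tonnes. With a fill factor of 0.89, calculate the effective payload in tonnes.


240.3 tonnes

Maximum payload = gross - tare
= 427 - 157 = 270 tonnes
Effective payload = max payload * fill factor
= 270 * 0.89
= 240.3 tonnes


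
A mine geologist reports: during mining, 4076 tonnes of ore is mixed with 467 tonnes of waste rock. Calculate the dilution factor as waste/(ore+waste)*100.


10.2796%

Total material = ore + waste
= 4076 + 467 = 4543 tonnes
Dilution = waste / total * 100
= 467 / 4543 * 100
= 0.1027955096 * 100
= 10.2796%


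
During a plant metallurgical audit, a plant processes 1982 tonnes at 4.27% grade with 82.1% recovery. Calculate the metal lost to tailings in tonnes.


15.149 tonnes

Total metal in feed:
= 1982 * 4.27 / 100 = 84.6314 tonnes
Metal recovered:
= 84.6314 * 82.1 / 100 = 69.4823794 tonnes
Metal lost to tailings:
= 84.6314 - 69.4823794
= 15.149 tonnes


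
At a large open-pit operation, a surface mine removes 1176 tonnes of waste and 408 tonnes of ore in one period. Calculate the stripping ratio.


2.8824

Stripping ratio = waste tonnage / ore tonnage
= 1176 / 408
= 2.8824


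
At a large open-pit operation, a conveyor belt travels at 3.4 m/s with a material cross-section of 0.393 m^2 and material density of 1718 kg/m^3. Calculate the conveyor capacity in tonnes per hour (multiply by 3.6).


8264.1298 t/h

Volumetric flow = speed * area
= 3.4 * 0.393 = 1.3362 m^3/s
Mass flow = volumetric * density
= 1.3362 * 1718 = 2295.5916 kg/s
Convert to t/h: multiply by 3.6
Capacity = 2295.5916 * 3.6
= 8264.1298 t/h


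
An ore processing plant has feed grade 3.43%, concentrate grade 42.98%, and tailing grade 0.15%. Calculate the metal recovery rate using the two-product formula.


Using the two-product formula:
R = 100 * c * (f - t) / (f * (c - t))
Numerator = 100 * 42.98 * (3.43 - 0.15)
= 100 * 42.98 * 3.28
= 14097.44
Denominator = 3.43 * (42.98 - 0.15)
= 3.43 * 42.83
= 146.9069
R = 14097.44 / 146.9069
= 95.9617%

95.9617%


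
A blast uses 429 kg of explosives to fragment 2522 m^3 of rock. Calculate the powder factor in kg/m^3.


0.1701 kg/m^3

Powder factor = explosive mass / rock volume
= 429 / 2522
= 0.1701 kg/m^3


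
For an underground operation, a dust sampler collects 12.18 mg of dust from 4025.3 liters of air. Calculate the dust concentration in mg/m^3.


Convert liters to m^3: 1 m^3 = 1000 L
Concentration = mass / volume * 1000
= 12.18 / 4025.3 * 1000
= 0.003025861426 * 1000
= 3.0259 mg/m^3

3.0259 mg/m^3


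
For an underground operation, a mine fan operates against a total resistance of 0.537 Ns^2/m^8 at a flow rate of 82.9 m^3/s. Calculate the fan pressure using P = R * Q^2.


Compute Q^2:
Q^2 = 82.9^2 = 6872.41
Compute pressure:
P = R * Q^2 = 0.537 * 6872.41
= 3690.4842 Pa

3690.4842 Pa


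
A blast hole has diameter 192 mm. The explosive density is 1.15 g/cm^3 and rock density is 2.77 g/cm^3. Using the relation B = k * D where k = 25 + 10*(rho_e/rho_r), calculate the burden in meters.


5.5971 m

First, compute k:
rho_e / rho_r = 1.15 / 2.77 = 0.4151624549
k = 25 + 10 * 0.4151624549 = 29.15162455
Then, compute burden:
B = k * D / 1000 = 29.15162455 * 192 / 1000
= 5597.111913 / 1000
= 5.5971 m


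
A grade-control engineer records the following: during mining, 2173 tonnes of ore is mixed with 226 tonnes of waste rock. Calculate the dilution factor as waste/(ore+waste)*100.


9.4206%

Total material = ore + waste
= 2173 + 226 = 2399 tonnes
Dilution = waste / total * 100
= 226 / 2399 * 100
= 0.09420591913 * 100
= 9.4206%


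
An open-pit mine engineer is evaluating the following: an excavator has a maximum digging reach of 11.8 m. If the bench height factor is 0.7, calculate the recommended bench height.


Bench height = reach * factor
= 11.8 * 0.7
= 8.26 m

8.26 m


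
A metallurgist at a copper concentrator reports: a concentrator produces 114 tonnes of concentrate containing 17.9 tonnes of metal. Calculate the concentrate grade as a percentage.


Grade = (metal in concentrate / concentrate mass) * 100
= (17.9 / 114) * 100
= 0.1570175439 * 100
= 15.7018%

15.7018%


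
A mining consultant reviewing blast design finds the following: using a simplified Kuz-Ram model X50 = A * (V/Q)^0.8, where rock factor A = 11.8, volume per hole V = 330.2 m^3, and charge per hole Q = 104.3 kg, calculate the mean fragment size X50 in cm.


29.6672 cm

Compute V/Q:
V/Q = 330.2 / 104.3 = 3.165867689
Raise to the power 0.8:
(V/Q)^0.8 = 3.165867689^0.8 = 2.514167502
Multiply by A:
X50 = 11.8 * 2.514167502
= 29.6672 cm


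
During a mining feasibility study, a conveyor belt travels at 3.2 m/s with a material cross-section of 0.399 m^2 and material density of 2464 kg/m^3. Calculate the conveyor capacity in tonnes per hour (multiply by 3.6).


11325.7267 t/h

Volumetric flow = speed * area
= 3.2 * 0.399 = 1.2768 m^3/s
Mass flow = volumetric * density
= 1.2768 * 2464 = 3146.0352 kg/s
Convert to t/h: multiply by 3.6
Capacity = 3146.0352 * 3.6
= 11325.7267 t/h


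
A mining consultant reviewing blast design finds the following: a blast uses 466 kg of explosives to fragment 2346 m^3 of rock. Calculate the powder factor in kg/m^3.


Powder factor = explosive mass / rock volume
= 466 / 2346
= 0.1986 kg/m^3

0.1986 kg/m^3


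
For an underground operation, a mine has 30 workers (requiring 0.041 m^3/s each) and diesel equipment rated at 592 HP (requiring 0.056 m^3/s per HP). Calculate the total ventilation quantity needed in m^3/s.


34.382 m^3/s

Airflow for workers:
Q_people = 30 * 0.041 = 1.23 m^3/s
Airflow for diesel equipment:
Q_diesel = 592 * 0.056 = 33.152 m^3/s
Total ventilation:
Q_total = 1.23 + 33.152
= 34.382 m^3/s


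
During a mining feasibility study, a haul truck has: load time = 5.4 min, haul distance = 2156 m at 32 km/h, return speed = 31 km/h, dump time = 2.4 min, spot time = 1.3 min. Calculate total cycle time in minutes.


Convert haul speed to m/min: 32 * 1000/60 = 533.3333333 m/min
Haul time = 2156 / 533.3333333 = 4.0425 min
Convert return speed to m/min: 31 * 1000/60 = 516.6666667 m/min
Return time = 2156 / 516.6666667 = 4.172903226 min
Total cycle time:
= 5.4 + 4.0425 + 2.4 + 4.172903226 + 1.3
= 17.3154 min

17.3154 min


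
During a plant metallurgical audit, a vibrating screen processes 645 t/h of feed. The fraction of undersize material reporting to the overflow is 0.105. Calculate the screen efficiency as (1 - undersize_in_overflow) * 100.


Screen efficiency = (1 - fraction of undersize in overflow) * 100
= (1 - 0.105) * 100
= 0.895 * 100
= 89.5%

89.5%


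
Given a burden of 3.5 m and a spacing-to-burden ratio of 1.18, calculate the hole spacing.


4.13 m

Spacing = burden * ratio
= 3.5 * 1.18
= 4.13 m


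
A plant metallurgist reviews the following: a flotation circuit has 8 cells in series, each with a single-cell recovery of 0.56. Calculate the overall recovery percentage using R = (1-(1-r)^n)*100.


Complement of single-cell recovery:
1 - r = 1 - 0.56 = 0.44
Raise to power n:
(1 - r)^8 = 0.44^8 = 0.001404822363
Overall recovery:
R = (1 - 0.001404822363) * 100
= 99.8595%

99.8595%


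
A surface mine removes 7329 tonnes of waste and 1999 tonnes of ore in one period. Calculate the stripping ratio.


3.6663

Stripping ratio = waste tonnage / ore tonnage
= 7329 / 1999
= 3.6663


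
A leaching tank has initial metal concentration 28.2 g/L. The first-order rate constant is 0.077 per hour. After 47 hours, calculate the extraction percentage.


Compute the exponent:
-k * t = -0.077 * 47 = -3.619
Remaining concentration:
C = 28.2 * exp(-3.619)
= 28.2 * 0.02680947256
= 0.7560271263 g/L
Extracted = 28.2 - 0.7560271263 = 27.44397287 g/L
Extraction % = 27.44397287 / 28.2 * 100
= 97.3191%

97.3191%


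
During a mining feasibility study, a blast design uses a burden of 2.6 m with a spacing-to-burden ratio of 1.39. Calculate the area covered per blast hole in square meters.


First, find the spacing:
Spacing = burden * ratio = 2.6 * 1.39
= 3.614 m
Then, calculate the area:
Area = burden * spacing = 2.6 * 3.614
= 9.3964 m^2

9.3964 m^2


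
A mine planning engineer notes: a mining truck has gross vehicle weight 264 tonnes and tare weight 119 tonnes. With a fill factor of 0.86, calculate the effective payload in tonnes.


124.7 tonnes

Maximum payload = gross - tare
= 264 - 119 = 145 tonnes
Effective payload = max payload * fill factor
= 145 * 0.86
= 124.7 tonnes


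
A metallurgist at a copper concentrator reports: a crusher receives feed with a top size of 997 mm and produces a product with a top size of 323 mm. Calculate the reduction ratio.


3.0867

Reduction ratio = feed size / product size
= 997 / 323
= 3.0867


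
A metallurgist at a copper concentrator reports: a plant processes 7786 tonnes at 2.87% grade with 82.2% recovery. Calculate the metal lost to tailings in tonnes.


39.7756 tonnes

Total metal in feed:
= 7786 * 2.87 / 100 = 223.4582 tonnes
Metal recovered:
= 223.4582 * 82.2 / 100 = 183.6826404 tonnes
Metal lost to tailings:
= 223.4582 - 183.6826404
= 39.7756 tonnes


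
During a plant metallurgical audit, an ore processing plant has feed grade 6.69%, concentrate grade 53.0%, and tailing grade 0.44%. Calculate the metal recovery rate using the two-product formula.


94.2051%

Using the two-product formula:
R = 100 * c * (f - t) / (f * (c - t))
Numerator = 100 * 53.0 * (6.69 - 0.44)
= 100 * 53.0 * 6.25
= 33125.0
Denominator = 6.69 * (53.0 - 0.44)
= 6.69 * 52.56
= 351.6264
R = 33125.0 / 351.6264
= 94.2051%


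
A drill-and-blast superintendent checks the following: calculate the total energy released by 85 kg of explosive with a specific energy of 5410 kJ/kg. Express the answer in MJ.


Energy = mass * specific_energy / 1000
= 85 * 5410 / 1000
= 459850 / 1000
= 459.85 MJ

459.85 MJ


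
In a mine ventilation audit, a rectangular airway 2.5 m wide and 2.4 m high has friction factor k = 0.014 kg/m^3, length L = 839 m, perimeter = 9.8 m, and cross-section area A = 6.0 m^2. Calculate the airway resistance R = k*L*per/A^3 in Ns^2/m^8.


0.5329 Ns^2/m^8

Compute the numerator:
k * L * per = 0.014 * 839 * 9.8
= 115.1108
Compute the denominator:
A^3 = 6.0^3 = 216
Resistance:
R = 115.1108 / 216
= 0.5329 Ns^2/m^8


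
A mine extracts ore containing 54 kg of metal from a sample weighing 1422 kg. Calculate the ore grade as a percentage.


3.7975%

Ore grade = (metal mass / ore mass) * 100
= (54 / 1422) * 100
= 0.03797468354 * 100
= 3.7975%


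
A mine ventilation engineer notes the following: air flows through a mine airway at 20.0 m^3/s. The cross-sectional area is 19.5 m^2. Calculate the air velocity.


Velocity = flow rate / cross-sectional area
= 20.0 / 19.5
= 1.0256 m/s

1.0256 m/s


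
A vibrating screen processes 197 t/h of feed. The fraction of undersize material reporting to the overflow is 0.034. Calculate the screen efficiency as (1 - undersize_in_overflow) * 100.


Screen efficiency = (1 - fraction of undersize in overflow) * 100
= (1 - 0.034) * 100
= 0.966 * 100
= 96.6%

96.6%


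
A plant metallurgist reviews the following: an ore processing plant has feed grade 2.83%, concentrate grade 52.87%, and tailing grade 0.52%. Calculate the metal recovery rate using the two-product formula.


82.4362%

Using the two-product formula:
R = 100 * c * (f - t) / (f * (c - t))
Numerator = 100 * 52.87 * (2.83 - 0.52)
= 100 * 52.87 * 2.31
= 12212.97
Denominator = 2.83 * (52.87 - 0.52)
= 2.83 * 52.35
= 148.1505
R = 12212.97 / 148.1505
= 82.4362%


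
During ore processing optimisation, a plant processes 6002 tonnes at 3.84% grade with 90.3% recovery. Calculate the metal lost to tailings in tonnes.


22.3562 tonnes

Total metal in feed:
= 6002 * 3.84 / 100 = 230.4768 tonnes
Metal recovered:
= 230.4768 * 90.3 / 100 = 208.1205504 tonnes
Metal lost to tailings:
= 230.4768 - 208.1205504
= 22.3562 tonnes


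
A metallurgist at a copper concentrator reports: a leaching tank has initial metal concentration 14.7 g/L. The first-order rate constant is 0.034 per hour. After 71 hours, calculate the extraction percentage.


91.0543%

Compute the exponent:
-k * t = -0.034 * 71 = -2.414
Remaining concentration:
C = 14.7 * exp(-2.414)
= 14.7 * 0.08945675096
= 1.315014239 g/L
Extracted = 14.7 - 1.315014239 = 13.38498576 g/L
Extraction % = 13.38498576 / 14.7 * 100
= 91.0543%


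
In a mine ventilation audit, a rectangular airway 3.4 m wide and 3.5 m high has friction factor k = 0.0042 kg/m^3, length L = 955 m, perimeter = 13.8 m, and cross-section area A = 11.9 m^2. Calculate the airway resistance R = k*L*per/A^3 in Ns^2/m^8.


Compute the numerator:
k * L * per = 0.0042 * 955 * 13.8
= 55.3518
Compute the denominator:
A^3 = 11.9^3 = 1685.159
Resistance:
R = 55.3518 / 1685.159
= 0.0328 Ns^2/m^8

0.0328 Ns^2/m^8


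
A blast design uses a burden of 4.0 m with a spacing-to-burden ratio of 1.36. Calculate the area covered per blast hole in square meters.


21.76 m^2

First, find the spacing:
Spacing = burden * ratio = 4.0 * 1.36
= 5.44 m
Then, calculate the area:
Area = burden * spacing = 4.0 * 5.44
= 21.76 m^2


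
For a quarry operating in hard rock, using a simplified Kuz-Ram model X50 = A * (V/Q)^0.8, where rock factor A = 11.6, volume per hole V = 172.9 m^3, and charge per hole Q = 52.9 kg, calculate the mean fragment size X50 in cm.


Compute V/Q:
V/Q = 172.9 / 52.9 = 3.268431002
Raise to the power 0.8:
(V/Q)^0.8 = 3.268431002^0.8 = 2.579119452
Multiply by A:
X50 = 11.6 * 2.579119452
= 29.9178 cm

29.9178 cm


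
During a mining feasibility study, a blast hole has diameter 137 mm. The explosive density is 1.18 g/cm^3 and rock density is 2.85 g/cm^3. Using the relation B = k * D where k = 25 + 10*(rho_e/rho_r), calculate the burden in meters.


First, compute k:
rho_e / rho_r = 1.18 / 2.85 = 0.4140350877
k = 25 + 10 * 0.4140350877 = 29.14035088
Then, compute burden:
B = k * D / 1000 = 29.14035088 * 137 / 1000
= 3992.22807 / 1000
= 3.9922 m

3.9922 m


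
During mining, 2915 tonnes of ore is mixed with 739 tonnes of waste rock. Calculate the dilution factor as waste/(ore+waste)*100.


Total material = ore + waste
= 2915 + 739 = 3654 tonnes
Dilution = waste / total * 100
= 739 / 3654 * 100
= 0.202244116 * 100
= 20.2244%

20.2244%


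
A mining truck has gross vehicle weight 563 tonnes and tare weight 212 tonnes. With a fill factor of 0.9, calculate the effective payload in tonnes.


Maximum payload = gross - tare
= 563 - 212 = 351 tonnes
Effective payload = max payload * fill factor
= 351 * 0.9
= 315.9 tonnes

315.9 tonnes


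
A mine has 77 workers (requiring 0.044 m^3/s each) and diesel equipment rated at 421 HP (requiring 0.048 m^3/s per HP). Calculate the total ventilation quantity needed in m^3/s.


23.596 m^3/s

Airflow for workers:
Q_people = 77 * 0.044 = 3.388 m^3/s
Airflow for diesel equipment:
Q_diesel = 421 * 0.048 = 20.208 m^3/s
Total ventilation:
Q_total = 3.388 + 20.208
= 23.596 m^3/s


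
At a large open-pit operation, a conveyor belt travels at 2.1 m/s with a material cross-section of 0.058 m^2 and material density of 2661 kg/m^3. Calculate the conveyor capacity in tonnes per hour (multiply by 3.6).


Volumetric flow = speed * area
= 2.1 * 0.058 = 0.1218 m^3/s
Mass flow = volumetric * density
= 0.1218 * 2661 = 324.1098 kg/s
Convert to t/h: multiply by 3.6
Capacity = 324.1098 * 3.6
= 1166.7953 t/h

1166.7953 t/h


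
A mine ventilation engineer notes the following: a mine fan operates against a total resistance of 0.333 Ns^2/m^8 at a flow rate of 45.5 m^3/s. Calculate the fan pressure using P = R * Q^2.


689.3933 Pa

Compute Q^2:
Q^2 = 45.5^2 = 2070.25
Compute pressure:
P = R * Q^2 = 0.333 * 2070.25
= 689.3933 Pa


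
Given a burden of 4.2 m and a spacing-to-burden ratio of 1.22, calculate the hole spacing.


5.124 m

Spacing = burden * ratio
= 4.2 * 1.22
= 5.124 m


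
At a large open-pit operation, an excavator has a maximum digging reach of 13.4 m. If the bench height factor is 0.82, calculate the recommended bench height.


Bench height = reach * factor
= 13.4 * 0.82
= 10.988 m

10.988 m


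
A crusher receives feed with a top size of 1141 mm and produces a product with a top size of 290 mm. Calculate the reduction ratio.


3.9345

Reduction ratio = feed size / product size
= 1141 / 290
= 3.9345


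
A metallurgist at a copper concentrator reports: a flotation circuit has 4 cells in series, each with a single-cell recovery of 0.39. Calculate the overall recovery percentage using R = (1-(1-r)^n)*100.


Complement of single-cell recovery:
1 - r = 1 - 0.39 = 0.61
Raise to power n:
(1 - r)^4 = 0.61^4 = 0.13845841
Overall recovery:
R = (1 - 0.13845841) * 100
= 86.1542%

86.1542%


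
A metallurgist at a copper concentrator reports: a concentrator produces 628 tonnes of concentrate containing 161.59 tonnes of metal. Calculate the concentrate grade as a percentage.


25.7309%

Grade = (metal in concentrate / concentrate mass) * 100
= (161.59 / 628) * 100
= 0.2573089172 * 100
= 25.7309%


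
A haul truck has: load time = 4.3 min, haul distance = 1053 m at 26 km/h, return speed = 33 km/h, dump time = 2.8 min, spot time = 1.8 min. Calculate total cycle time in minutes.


Convert haul speed to m/min: 26 * 1000/60 = 433.3333333 m/min
Haul time = 1053 / 433.3333333 = 2.43 min
Convert return speed to m/min: 33 * 1000/60 = 550 m/min
Return time = 1053 / 550 = 1.914545455 min
Total cycle time:
= 4.3 + 2.43 + 2.8 + 1.914545455 + 1.8
= 13.2445 min

13.2445 min


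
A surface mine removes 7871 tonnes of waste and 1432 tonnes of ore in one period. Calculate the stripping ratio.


Stripping ratio = waste tonnage / ore tonnage
= 7871 / 1432
= 5.4965

5.4965


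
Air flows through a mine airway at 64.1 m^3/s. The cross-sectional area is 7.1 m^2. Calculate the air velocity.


9.0282 m/s

Velocity = flow rate / cross-sectional area
= 64.1 / 7.1
= 9.0282 m/s


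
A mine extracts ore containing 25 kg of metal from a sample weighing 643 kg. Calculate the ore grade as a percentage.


3.888%

Ore grade = (metal mass / ore mass) * 100
= (25 / 643) * 100
= 0.03888024883 * 100
= 3.888%


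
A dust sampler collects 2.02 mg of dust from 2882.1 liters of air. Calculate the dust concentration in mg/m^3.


0.7009 mg/m^3

Convert liters to m^3: 1 m^3 = 1000 L
Concentration = mass / volume * 1000
= 2.02 / 2882.1 * 1000
= 0.0007008778321 * 1000
= 0.7009 mg/m^3


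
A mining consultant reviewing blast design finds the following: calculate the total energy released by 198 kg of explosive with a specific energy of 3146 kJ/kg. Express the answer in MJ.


Energy = mass * specific_energy / 1000
= 198 * 3146 / 1000
= 622908 / 1000
= 622.908 MJ

622.908 MJ


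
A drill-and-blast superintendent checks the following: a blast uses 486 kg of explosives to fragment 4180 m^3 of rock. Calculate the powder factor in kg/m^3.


Powder factor = explosive mass / rock volume
= 486 / 4180
= 0.1163 kg/m^3

0.1163 kg/m^3


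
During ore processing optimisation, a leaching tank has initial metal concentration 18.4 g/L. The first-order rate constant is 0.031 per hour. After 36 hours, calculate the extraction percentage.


67.2412%

Compute the exponent:
-k * t = -0.031 * 36 = -1.116
Remaining concentration:
C = 18.4 * exp(-1.116)
= 18.4 * 0.3275875275
= 6.027610506 g/L
Extracted = 18.4 - 6.027610506 = 12.37238949 g/L
Extraction % = 12.37238949 / 18.4 * 100
= 67.2412%


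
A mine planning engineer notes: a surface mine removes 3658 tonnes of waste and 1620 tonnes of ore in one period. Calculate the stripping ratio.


2.258

Stripping ratio = waste tonnage / ore tonnage
= 3658 / 1620
= 2.258


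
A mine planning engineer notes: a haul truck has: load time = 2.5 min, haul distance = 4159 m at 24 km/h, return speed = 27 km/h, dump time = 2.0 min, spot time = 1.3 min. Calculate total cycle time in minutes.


25.4397 min

Convert haul speed to m/min: 24 * 1000/60 = 400 m/min
Haul time = 4159 / 400 = 10.3975 min
Convert return speed to m/min: 27 * 1000/60 = 450 m/min
Return time = 4159 / 450 = 9.242222222 min
Total cycle time:
= 2.5 + 10.3975 + 2.0 + 9.242222222 + 1.3
= 25.4397 min


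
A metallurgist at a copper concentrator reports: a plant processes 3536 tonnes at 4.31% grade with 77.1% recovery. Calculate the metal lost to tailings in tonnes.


Total metal in feed:
= 3536 * 4.31 / 100 = 152.4016 tonnes
Metal recovered:
= 152.4016 * 77.1 / 100 = 117.5016336 tonnes
Metal lost to tailings:
= 152.4016 - 117.5016336
= 34.9 tonnes

34.9 tonnes


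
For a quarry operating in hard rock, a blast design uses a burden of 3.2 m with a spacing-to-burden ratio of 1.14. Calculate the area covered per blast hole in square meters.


First, find the spacing:
Spacing = burden * ratio = 3.2 * 1.14
= 3.648 m
Then, calculate the area:
Area = burden * spacing = 3.2 * 3.648
= 11.6736 m^2

11.6736 m^2


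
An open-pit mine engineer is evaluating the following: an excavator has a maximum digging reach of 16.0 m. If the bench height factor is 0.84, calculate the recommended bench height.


13.44 m

Bench height = reach * factor
= 16.0 * 0.84
= 13.44 m


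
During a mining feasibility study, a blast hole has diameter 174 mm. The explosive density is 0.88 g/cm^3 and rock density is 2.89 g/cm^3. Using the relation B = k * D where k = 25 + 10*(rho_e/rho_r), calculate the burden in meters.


4.8798 m

First, compute k:
rho_e / rho_r = 0.88 / 2.89 = 0.3044982699
k = 25 + 10 * 0.3044982699 = 28.0449827
Then, compute burden:
B = k * D / 1000 = 28.0449827 * 174 / 1000
= 4879.82699 / 1000
= 4.8798 m


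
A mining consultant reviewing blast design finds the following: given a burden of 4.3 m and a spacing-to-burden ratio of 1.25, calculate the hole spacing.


Spacing = burden * ratio
= 4.3 * 1.25
= 5.375 m

5.375 m


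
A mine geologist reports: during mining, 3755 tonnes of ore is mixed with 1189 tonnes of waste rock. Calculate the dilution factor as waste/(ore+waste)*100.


24.0494%

Total material = ore + waste
= 3755 + 1189 = 4944 tonnes
Dilution = waste / total * 100
= 1189 / 4944 * 100
= 0.2404935275 * 100
= 24.0494%


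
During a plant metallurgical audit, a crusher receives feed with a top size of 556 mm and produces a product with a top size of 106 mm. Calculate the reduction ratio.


5.2453

Reduction ratio = feed size / product size
= 556 / 106
= 5.2453


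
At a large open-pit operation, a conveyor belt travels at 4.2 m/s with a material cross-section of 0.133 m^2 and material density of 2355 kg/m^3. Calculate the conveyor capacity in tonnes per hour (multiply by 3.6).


4735.8108 t/h

Volumetric flow = speed * area
= 4.2 * 0.133 = 0.5586 m^3/s
Mass flow = volumetric * density
= 0.5586 * 2355 = 1315.503 kg/s
Convert to t/h: multiply by 3.6
Capacity = 1315.503 * 3.6
= 4735.8108 t/h


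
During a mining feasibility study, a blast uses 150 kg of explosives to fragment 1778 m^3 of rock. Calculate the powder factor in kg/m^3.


Powder factor = explosive mass / rock volume
= 150 / 1778
= 0.0844 kg/m^3

0.0844 kg/m^3


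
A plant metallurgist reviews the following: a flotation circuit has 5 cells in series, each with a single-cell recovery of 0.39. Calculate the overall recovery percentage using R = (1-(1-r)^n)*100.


Complement of single-cell recovery:
1 - r = 1 - 0.39 = 0.61
Raise to power n:
(1 - r)^5 = 0.61^5 = 0.0844596301
Overall recovery:
R = (1 - 0.0844596301) * 100
= 91.554%

91.554%


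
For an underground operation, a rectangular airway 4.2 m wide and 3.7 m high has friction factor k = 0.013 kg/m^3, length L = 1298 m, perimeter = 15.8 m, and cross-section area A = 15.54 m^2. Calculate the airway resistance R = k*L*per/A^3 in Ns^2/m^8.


Compute the numerator:
k * L * per = 0.013 * 1298 * 15.8
= 266.6092
Compute the denominator:
A^3 = 15.54^3 = 3752.779464
Resistance:
R = 266.6092 / 3752.779464
= 0.071 Ns^2/m^8

0.071 Ns^2/m^8


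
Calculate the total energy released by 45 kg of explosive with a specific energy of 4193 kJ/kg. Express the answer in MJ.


Energy = mass * specific_energy / 1000
= 45 * 4193 / 1000
= 188685 / 1000
= 188.685 MJ

188.685 MJ


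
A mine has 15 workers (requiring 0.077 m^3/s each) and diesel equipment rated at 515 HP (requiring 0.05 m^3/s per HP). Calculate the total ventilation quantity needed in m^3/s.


26.905 m^3/s

Airflow for workers:
Q_people = 15 * 0.077 = 1.155 m^3/s
Airflow for diesel equipment:
Q_diesel = 515 * 0.05 = 25.75 m^3/s
Total ventilation:
Q_total = 1.155 + 25.75
= 26.905 m^3/s


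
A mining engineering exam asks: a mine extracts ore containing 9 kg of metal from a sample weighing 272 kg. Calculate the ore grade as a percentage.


3.3088%

Ore grade = (metal mass / ore mass) * 100
= (9 / 272) * 100
= 0.03308823529 * 100
= 3.3088%


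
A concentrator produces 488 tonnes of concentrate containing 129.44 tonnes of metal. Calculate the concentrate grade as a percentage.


26.5246%

Grade = (metal in concentrate / concentrate mass) * 100
= (129.44 / 488) * 100
= 0.2652459016 * 100
= 26.5246%


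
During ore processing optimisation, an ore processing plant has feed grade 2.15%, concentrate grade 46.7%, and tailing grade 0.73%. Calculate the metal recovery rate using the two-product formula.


Using the two-product formula:
R = 100 * c * (f - t) / (f * (c - t))
Numerator = 100 * 46.7 * (2.15 - 0.73)
= 100 * 46.7 * 1.42
= 6631.4
Denominator = 2.15 * (46.7 - 0.73)
= 2.15 * 45.97
= 98.8355
R = 6631.4 / 98.8355
= 67.0953%

67.0953%


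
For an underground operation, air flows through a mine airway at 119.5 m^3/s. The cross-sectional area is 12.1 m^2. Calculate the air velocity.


9.876 m/s

Velocity = flow rate / cross-sectional area
= 119.5 / 12.1
= 9.876 m/s


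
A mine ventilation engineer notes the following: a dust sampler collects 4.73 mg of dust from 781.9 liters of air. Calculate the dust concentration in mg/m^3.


Convert liters to m^3: 1 m^3 = 1000 L
Concentration = mass / volume * 1000
= 4.73 / 781.9 * 1000
= 0.006049366927 * 1000
= 6.0494 mg/m^3

6.0494 mg/m^3


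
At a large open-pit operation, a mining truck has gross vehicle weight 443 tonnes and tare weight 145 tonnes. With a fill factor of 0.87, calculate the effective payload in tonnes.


Maximum payload = gross - tare
= 443 - 145 = 298 tonnes
Effective payload = max payload * fill factor
= 298 * 0.87
= 259.26 tonnes

259.26 tonnes


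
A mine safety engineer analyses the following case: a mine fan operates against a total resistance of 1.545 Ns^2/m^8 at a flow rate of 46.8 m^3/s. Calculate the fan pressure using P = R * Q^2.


3383.9208 Pa

Compute Q^2:
Q^2 = 46.8^2 = 2190.24
Compute pressure:
P = R * Q^2 = 1.545 * 2190.24
= 3383.9208 Pa


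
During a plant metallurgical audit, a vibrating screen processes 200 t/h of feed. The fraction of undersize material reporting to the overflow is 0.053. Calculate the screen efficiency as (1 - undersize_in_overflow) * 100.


Screen efficiency = (1 - fraction of undersize in overflow) * 100
= (1 - 0.053) * 100
= 0.947 * 100
= 94.7%

94.7%


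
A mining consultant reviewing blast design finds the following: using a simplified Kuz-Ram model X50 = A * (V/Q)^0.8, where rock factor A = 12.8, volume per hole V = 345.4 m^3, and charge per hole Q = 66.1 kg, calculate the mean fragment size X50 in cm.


Compute V/Q:
V/Q = 345.4 / 66.1 = 5.225416036
Raise to the power 0.8:
(V/Q)^0.8 = 5.225416036^0.8 = 3.754021011
Multiply by A:
X50 = 12.8 * 3.754021011
= 48.0515 cm

48.0515 cm


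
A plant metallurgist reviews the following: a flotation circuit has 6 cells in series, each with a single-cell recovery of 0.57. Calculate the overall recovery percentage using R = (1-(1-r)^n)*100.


Complement of single-cell recovery:
1 - r = 1 - 0.57 = 0.43
Raise to power n:
(1 - r)^6 = 0.43^6 = 0.006321363049
Overall recovery:
R = (1 - 0.006321363049) * 100
= 99.3679%

99.3679%


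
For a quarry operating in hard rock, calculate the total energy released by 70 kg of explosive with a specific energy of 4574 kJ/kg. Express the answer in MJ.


Energy = mass * specific_energy / 1000
= 70 * 4574 / 1000
= 320180 / 1000
= 320.18 MJ

320.18 MJ


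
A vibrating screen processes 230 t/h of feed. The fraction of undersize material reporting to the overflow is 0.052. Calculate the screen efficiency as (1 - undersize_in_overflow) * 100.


94.8%

Screen efficiency = (1 - fraction of undersize in overflow) * 100
= (1 - 0.052) * 100
= 0.948 * 100
= 94.8%


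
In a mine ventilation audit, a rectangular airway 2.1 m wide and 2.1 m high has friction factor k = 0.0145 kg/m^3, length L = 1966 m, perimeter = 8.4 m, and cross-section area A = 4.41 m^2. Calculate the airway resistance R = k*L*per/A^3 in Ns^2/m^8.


2.792 Ns^2/m^8

Compute the numerator:
k * L * per = 0.0145 * 1966 * 8.4
= 239.4588
Compute the denominator:
A^3 = 4.41^3 = 85.766121
Resistance:
R = 239.4588 / 85.766121
= 2.792 Ns^2/m^8


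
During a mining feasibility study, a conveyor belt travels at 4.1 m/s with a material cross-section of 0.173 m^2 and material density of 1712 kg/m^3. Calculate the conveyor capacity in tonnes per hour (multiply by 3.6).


Volumetric flow = speed * area
= 4.1 * 0.173 = 0.7093 m^3/s
Mass flow = volumetric * density
= 0.7093 * 1712 = 1214.3216 kg/s
Convert to t/h: multiply by 3.6
Capacity = 1214.3216 * 3.6
= 4371.5578 t/h

4371.5578 t/h


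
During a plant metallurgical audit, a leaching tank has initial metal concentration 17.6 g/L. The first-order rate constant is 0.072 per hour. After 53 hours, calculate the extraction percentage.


Compute the exponent:
-k * t = -0.072 * 53 = -3.816
Remaining concentration:
C = 17.6 * exp(-3.816)
= 17.6 * 0.02201568775
= 0.3874761045 g/L
Extracted = 17.6 - 0.3874761045 = 17.2125239 g/L
Extraction % = 17.2125239 / 17.6 * 100
= 97.7984%

97.7984%


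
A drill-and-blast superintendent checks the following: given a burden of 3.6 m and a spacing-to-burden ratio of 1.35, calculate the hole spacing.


4.86 m

Spacing = burden * ratio
= 3.6 * 1.35
= 4.86 m


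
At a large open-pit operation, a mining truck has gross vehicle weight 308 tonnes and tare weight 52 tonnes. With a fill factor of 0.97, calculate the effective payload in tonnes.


248.32 tonnes

Maximum payload = gross - tare
= 308 - 52 = 256 tonnes
Effective payload = max payload * fill factor
= 256 * 0.97
= 248.32 tonnes
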